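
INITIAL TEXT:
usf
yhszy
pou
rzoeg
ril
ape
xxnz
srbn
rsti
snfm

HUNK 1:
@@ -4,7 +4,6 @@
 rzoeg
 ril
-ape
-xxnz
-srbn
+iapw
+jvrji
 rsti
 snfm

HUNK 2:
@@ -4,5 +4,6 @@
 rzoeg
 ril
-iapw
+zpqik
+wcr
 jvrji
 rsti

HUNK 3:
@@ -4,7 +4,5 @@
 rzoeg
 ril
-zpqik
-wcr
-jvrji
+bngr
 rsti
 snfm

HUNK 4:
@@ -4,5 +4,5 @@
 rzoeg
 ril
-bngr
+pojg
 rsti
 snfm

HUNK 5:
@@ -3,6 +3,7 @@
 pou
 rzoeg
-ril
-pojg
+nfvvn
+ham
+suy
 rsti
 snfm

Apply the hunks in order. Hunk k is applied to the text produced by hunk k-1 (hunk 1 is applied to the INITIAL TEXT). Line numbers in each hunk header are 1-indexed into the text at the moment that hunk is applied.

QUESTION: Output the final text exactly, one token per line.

Hunk 1: at line 4 remove [ape,xxnz,srbn] add [iapw,jvrji] -> 9 lines: usf yhszy pou rzoeg ril iapw jvrji rsti snfm
Hunk 2: at line 4 remove [iapw] add [zpqik,wcr] -> 10 lines: usf yhszy pou rzoeg ril zpqik wcr jvrji rsti snfm
Hunk 3: at line 4 remove [zpqik,wcr,jvrji] add [bngr] -> 8 lines: usf yhszy pou rzoeg ril bngr rsti snfm
Hunk 4: at line 4 remove [bngr] add [pojg] -> 8 lines: usf yhszy pou rzoeg ril pojg rsti snfm
Hunk 5: at line 3 remove [ril,pojg] add [nfvvn,ham,suy] -> 9 lines: usf yhszy pou rzoeg nfvvn ham suy rsti snfm

Answer: usf
yhszy
pou
rzoeg
nfvvn
ham
suy
rsti
snfm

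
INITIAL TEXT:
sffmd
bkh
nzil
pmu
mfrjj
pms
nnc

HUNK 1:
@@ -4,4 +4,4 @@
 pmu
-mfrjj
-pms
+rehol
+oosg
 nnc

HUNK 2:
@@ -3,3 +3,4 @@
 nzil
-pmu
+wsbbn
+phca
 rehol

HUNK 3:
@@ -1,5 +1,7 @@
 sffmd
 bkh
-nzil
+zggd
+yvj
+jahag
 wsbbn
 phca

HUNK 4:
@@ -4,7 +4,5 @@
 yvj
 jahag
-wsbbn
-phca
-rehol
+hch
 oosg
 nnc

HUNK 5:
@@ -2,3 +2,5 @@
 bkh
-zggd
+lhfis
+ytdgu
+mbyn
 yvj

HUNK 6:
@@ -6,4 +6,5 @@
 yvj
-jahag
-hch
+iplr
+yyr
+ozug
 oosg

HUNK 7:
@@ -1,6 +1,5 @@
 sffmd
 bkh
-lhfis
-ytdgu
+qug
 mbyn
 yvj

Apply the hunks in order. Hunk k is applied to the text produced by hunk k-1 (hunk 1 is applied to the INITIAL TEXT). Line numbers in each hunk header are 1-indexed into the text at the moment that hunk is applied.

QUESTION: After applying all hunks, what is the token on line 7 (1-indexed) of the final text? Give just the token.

Hunk 1: at line 4 remove [mfrjj,pms] add [rehol,oosg] -> 7 lines: sffmd bkh nzil pmu rehol oosg nnc
Hunk 2: at line 3 remove [pmu] add [wsbbn,phca] -> 8 lines: sffmd bkh nzil wsbbn phca rehol oosg nnc
Hunk 3: at line 1 remove [nzil] add [zggd,yvj,jahag] -> 10 lines: sffmd bkh zggd yvj jahag wsbbn phca rehol oosg nnc
Hunk 4: at line 4 remove [wsbbn,phca,rehol] add [hch] -> 8 lines: sffmd bkh zggd yvj jahag hch oosg nnc
Hunk 5: at line 2 remove [zggd] add [lhfis,ytdgu,mbyn] -> 10 lines: sffmd bkh lhfis ytdgu mbyn yvj jahag hch oosg nnc
Hunk 6: at line 6 remove [jahag,hch] add [iplr,yyr,ozug] -> 11 lines: sffmd bkh lhfis ytdgu mbyn yvj iplr yyr ozug oosg nnc
Hunk 7: at line 1 remove [lhfis,ytdgu] add [qug] -> 10 lines: sffmd bkh qug mbyn yvj iplr yyr ozug oosg nnc
Final line 7: yyr

Answer: yyr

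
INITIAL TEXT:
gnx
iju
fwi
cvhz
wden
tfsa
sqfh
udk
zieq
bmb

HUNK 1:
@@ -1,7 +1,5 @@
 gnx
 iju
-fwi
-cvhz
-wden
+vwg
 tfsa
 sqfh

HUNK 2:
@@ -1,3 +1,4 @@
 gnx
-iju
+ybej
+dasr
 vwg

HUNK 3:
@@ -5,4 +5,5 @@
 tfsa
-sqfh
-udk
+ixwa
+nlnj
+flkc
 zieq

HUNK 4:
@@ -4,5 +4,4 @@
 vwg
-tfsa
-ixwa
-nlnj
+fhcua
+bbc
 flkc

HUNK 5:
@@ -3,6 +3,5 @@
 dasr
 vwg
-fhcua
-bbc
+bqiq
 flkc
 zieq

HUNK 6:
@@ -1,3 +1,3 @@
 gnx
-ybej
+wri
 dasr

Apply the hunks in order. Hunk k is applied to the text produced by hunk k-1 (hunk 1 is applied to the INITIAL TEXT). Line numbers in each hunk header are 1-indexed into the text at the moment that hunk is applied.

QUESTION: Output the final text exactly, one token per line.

Answer: gnx
wri
dasr
vwg
bqiq
flkc
zieq
bmb

Derivation:
Hunk 1: at line 1 remove [fwi,cvhz,wden] add [vwg] -> 8 lines: gnx iju vwg tfsa sqfh udk zieq bmb
Hunk 2: at line 1 remove [iju] add [ybej,dasr] -> 9 lines: gnx ybej dasr vwg tfsa sqfh udk zieq bmb
Hunk 3: at line 5 remove [sqfh,udk] add [ixwa,nlnj,flkc] -> 10 lines: gnx ybej dasr vwg tfsa ixwa nlnj flkc zieq bmb
Hunk 4: at line 4 remove [tfsa,ixwa,nlnj] add [fhcua,bbc] -> 9 lines: gnx ybej dasr vwg fhcua bbc flkc zieq bmb
Hunk 5: at line 3 remove [fhcua,bbc] add [bqiq] -> 8 lines: gnx ybej dasr vwg bqiq flkc zieq bmb
Hunk 6: at line 1 remove [ybej] add [wri] -> 8 lines: gnx wri dasr vwg bqiq flkc zieq bmb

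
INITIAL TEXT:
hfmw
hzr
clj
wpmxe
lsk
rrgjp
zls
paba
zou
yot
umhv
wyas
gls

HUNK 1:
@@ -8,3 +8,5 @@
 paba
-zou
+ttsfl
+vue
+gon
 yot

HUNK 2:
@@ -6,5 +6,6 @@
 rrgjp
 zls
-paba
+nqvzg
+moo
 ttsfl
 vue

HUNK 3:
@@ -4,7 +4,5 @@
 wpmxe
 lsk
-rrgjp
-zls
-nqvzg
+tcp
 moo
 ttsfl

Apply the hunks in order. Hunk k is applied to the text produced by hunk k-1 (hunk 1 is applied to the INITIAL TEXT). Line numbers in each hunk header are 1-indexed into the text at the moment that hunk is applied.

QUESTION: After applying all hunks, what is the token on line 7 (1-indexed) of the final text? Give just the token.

Hunk 1: at line 8 remove [zou] add [ttsfl,vue,gon] -> 15 lines: hfmw hzr clj wpmxe lsk rrgjp zls paba ttsfl vue gon yot umhv wyas gls
Hunk 2: at line 6 remove [paba] add [nqvzg,moo] -> 16 lines: hfmw hzr clj wpmxe lsk rrgjp zls nqvzg moo ttsfl vue gon yot umhv wyas gls
Hunk 3: at line 4 remove [rrgjp,zls,nqvzg] add [tcp] -> 14 lines: hfmw hzr clj wpmxe lsk tcp moo ttsfl vue gon yot umhv wyas gls
Final line 7: moo

Answer: moo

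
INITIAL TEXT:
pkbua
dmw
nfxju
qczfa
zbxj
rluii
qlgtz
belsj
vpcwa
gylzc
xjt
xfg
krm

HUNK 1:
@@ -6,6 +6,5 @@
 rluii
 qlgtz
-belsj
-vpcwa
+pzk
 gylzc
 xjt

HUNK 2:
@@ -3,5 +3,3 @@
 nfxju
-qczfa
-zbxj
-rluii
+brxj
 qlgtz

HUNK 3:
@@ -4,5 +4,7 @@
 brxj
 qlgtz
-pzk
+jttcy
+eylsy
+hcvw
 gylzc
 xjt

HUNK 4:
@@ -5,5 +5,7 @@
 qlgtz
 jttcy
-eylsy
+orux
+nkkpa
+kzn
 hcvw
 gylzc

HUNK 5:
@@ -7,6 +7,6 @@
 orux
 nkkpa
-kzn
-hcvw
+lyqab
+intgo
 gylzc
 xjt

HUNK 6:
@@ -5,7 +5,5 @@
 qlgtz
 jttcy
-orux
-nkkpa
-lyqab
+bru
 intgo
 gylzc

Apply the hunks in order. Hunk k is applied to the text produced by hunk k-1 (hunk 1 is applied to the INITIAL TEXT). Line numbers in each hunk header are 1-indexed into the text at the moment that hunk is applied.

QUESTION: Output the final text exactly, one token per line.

Answer: pkbua
dmw
nfxju
brxj
qlgtz
jttcy
bru
intgo
gylzc
xjt
xfg
krm

Derivation:
Hunk 1: at line 6 remove [belsj,vpcwa] add [pzk] -> 12 lines: pkbua dmw nfxju qczfa zbxj rluii qlgtz pzk gylzc xjt xfg krm
Hunk 2: at line 3 remove [qczfa,zbxj,rluii] add [brxj] -> 10 lines: pkbua dmw nfxju brxj qlgtz pzk gylzc xjt xfg krm
Hunk 3: at line 4 remove [pzk] add [jttcy,eylsy,hcvw] -> 12 lines: pkbua dmw nfxju brxj qlgtz jttcy eylsy hcvw gylzc xjt xfg krm
Hunk 4: at line 5 remove [eylsy] add [orux,nkkpa,kzn] -> 14 lines: pkbua dmw nfxju brxj qlgtz jttcy orux nkkpa kzn hcvw gylzc xjt xfg krm
Hunk 5: at line 7 remove [kzn,hcvw] add [lyqab,intgo] -> 14 lines: pkbua dmw nfxju brxj qlgtz jttcy orux nkkpa lyqab intgo gylzc xjt xfg krm
Hunk 6: at line 5 remove [orux,nkkpa,lyqab] add [bru] -> 12 lines: pkbua dmw nfxju brxj qlgtz jttcy bru intgo gylzc xjt xfg krm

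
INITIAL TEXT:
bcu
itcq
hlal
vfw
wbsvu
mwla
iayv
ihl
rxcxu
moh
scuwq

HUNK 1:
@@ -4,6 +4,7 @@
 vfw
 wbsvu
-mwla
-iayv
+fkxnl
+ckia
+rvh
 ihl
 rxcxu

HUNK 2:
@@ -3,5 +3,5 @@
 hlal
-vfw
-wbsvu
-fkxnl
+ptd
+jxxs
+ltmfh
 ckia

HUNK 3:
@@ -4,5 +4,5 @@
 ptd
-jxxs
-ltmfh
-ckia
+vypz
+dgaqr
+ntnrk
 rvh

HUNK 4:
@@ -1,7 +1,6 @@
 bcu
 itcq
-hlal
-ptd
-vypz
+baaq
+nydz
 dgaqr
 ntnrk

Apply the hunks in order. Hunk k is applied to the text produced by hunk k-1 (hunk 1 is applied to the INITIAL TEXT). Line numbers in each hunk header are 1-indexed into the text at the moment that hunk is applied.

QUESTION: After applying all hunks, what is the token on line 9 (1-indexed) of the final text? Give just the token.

Hunk 1: at line 4 remove [mwla,iayv] add [fkxnl,ckia,rvh] -> 12 lines: bcu itcq hlal vfw wbsvu fkxnl ckia rvh ihl rxcxu moh scuwq
Hunk 2: at line 3 remove [vfw,wbsvu,fkxnl] add [ptd,jxxs,ltmfh] -> 12 lines: bcu itcq hlal ptd jxxs ltmfh ckia rvh ihl rxcxu moh scuwq
Hunk 3: at line 4 remove [jxxs,ltmfh,ckia] add [vypz,dgaqr,ntnrk] -> 12 lines: bcu itcq hlal ptd vypz dgaqr ntnrk rvh ihl rxcxu moh scuwq
Hunk 4: at line 1 remove [hlal,ptd,vypz] add [baaq,nydz] -> 11 lines: bcu itcq baaq nydz dgaqr ntnrk rvh ihl rxcxu moh scuwq
Final line 9: rxcxu

Answer: rxcxu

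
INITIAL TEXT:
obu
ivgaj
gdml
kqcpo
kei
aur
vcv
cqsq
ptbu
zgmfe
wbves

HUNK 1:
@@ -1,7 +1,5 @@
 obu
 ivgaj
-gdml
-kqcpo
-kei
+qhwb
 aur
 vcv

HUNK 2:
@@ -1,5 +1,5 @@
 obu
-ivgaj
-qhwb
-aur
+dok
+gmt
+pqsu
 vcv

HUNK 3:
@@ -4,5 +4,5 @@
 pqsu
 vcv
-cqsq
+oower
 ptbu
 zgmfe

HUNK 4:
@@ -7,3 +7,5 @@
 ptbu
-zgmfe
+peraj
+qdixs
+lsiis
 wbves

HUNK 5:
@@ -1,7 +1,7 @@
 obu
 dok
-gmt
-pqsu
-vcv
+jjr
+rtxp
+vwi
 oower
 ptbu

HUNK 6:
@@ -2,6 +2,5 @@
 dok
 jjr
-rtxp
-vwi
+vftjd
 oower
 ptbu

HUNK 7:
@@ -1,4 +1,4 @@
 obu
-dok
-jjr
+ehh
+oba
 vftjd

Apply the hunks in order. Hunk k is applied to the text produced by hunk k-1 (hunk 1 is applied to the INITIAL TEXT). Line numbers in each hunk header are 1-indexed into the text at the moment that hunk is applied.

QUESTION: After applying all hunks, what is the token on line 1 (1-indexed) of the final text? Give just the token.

Hunk 1: at line 1 remove [gdml,kqcpo,kei] add [qhwb] -> 9 lines: obu ivgaj qhwb aur vcv cqsq ptbu zgmfe wbves
Hunk 2: at line 1 remove [ivgaj,qhwb,aur] add [dok,gmt,pqsu] -> 9 lines: obu dok gmt pqsu vcv cqsq ptbu zgmfe wbves
Hunk 3: at line 4 remove [cqsq] add [oower] -> 9 lines: obu dok gmt pqsu vcv oower ptbu zgmfe wbves
Hunk 4: at line 7 remove [zgmfe] add [peraj,qdixs,lsiis] -> 11 lines: obu dok gmt pqsu vcv oower ptbu peraj qdixs lsiis wbves
Hunk 5: at line 1 remove [gmt,pqsu,vcv] add [jjr,rtxp,vwi] -> 11 lines: obu dok jjr rtxp vwi oower ptbu peraj qdixs lsiis wbves
Hunk 6: at line 2 remove [rtxp,vwi] add [vftjd] -> 10 lines: obu dok jjr vftjd oower ptbu peraj qdixs lsiis wbves
Hunk 7: at line 1 remove [dok,jjr] add [ehh,oba] -> 10 lines: obu ehh oba vftjd oower ptbu peraj qdixs lsiis wbves
Final line 1: obu

Answer: obu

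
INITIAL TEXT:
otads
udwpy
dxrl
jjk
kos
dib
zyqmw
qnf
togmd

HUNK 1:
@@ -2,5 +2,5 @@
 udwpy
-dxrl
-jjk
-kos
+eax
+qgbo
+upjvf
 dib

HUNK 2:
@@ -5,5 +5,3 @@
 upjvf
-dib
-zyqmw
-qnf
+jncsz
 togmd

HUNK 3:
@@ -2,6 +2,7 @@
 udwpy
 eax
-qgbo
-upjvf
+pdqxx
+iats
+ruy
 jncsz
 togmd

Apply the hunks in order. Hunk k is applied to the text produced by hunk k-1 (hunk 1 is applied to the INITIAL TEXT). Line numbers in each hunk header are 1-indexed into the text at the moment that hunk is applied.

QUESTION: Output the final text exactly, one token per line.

Hunk 1: at line 2 remove [dxrl,jjk,kos] add [eax,qgbo,upjvf] -> 9 lines: otads udwpy eax qgbo upjvf dib zyqmw qnf togmd
Hunk 2: at line 5 remove [dib,zyqmw,qnf] add [jncsz] -> 7 lines: otads udwpy eax qgbo upjvf jncsz togmd
Hunk 3: at line 2 remove [qgbo,upjvf] add [pdqxx,iats,ruy] -> 8 lines: otads udwpy eax pdqxx iats ruy jncsz togmd

Answer: otads
udwpy
eax
pdqxx
iats
ruy
jncsz
togmd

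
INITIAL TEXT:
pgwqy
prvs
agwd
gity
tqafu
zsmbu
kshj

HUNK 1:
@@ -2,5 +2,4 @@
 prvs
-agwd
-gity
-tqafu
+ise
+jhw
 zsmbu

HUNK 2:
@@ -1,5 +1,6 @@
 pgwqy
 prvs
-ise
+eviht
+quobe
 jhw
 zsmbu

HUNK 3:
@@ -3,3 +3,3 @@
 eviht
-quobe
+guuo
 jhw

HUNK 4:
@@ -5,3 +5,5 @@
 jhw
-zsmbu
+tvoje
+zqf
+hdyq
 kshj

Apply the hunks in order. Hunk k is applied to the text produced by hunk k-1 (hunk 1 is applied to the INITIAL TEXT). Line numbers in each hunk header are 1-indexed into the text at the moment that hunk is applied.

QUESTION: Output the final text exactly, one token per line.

Hunk 1: at line 2 remove [agwd,gity,tqafu] add [ise,jhw] -> 6 lines: pgwqy prvs ise jhw zsmbu kshj
Hunk 2: at line 1 remove [ise] add [eviht,quobe] -> 7 lines: pgwqy prvs eviht quobe jhw zsmbu kshj
Hunk 3: at line 3 remove [quobe] add [guuo] -> 7 lines: pgwqy prvs eviht guuo jhw zsmbu kshj
Hunk 4: at line 5 remove [zsmbu] add [tvoje,zqf,hdyq] -> 9 lines: pgwqy prvs eviht guuo jhw tvoje zqf hdyq kshj

Answer: pgwqy
prvs
eviht
guuo
jhw
tvoje
zqf
hdyq
kshj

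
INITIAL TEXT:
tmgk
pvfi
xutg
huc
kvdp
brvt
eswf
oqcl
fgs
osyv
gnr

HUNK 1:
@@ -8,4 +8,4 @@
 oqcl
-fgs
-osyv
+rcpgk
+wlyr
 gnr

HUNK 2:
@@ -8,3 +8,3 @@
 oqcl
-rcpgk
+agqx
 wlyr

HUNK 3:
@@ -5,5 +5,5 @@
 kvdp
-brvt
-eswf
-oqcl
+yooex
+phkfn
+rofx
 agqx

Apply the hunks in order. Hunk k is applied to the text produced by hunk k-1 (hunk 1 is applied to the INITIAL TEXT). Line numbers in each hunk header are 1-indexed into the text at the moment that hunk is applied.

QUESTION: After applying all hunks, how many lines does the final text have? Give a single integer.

Answer: 11

Derivation:
Hunk 1: at line 8 remove [fgs,osyv] add [rcpgk,wlyr] -> 11 lines: tmgk pvfi xutg huc kvdp brvt eswf oqcl rcpgk wlyr gnr
Hunk 2: at line 8 remove [rcpgk] add [agqx] -> 11 lines: tmgk pvfi xutg huc kvdp brvt eswf oqcl agqx wlyr gnr
Hunk 3: at line 5 remove [brvt,eswf,oqcl] add [yooex,phkfn,rofx] -> 11 lines: tmgk pvfi xutg huc kvdp yooex phkfn rofx agqx wlyr gnr
Final line count: 11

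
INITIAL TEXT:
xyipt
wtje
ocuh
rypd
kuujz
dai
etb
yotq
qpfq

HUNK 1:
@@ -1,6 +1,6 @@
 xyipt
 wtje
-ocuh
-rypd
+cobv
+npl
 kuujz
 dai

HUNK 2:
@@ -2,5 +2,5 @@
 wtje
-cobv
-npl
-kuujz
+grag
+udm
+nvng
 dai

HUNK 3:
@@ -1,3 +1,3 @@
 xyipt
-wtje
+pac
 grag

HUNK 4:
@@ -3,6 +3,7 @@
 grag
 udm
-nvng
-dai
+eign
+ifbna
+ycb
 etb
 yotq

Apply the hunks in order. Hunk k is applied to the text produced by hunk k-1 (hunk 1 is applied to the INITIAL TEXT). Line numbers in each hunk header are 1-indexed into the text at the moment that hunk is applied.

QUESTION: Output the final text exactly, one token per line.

Hunk 1: at line 1 remove [ocuh,rypd] add [cobv,npl] -> 9 lines: xyipt wtje cobv npl kuujz dai etb yotq qpfq
Hunk 2: at line 2 remove [cobv,npl,kuujz] add [grag,udm,nvng] -> 9 lines: xyipt wtje grag udm nvng dai etb yotq qpfq
Hunk 3: at line 1 remove [wtje] add [pac] -> 9 lines: xyipt pac grag udm nvng dai etb yotq qpfq
Hunk 4: at line 3 remove [nvng,dai] add [eign,ifbna,ycb] -> 10 lines: xyipt pac grag udm eign ifbna ycb etb yotq qpfq

Answer: xyipt
pac
grag
udm
eign
ifbna
ycb
etb
yotq
qpfq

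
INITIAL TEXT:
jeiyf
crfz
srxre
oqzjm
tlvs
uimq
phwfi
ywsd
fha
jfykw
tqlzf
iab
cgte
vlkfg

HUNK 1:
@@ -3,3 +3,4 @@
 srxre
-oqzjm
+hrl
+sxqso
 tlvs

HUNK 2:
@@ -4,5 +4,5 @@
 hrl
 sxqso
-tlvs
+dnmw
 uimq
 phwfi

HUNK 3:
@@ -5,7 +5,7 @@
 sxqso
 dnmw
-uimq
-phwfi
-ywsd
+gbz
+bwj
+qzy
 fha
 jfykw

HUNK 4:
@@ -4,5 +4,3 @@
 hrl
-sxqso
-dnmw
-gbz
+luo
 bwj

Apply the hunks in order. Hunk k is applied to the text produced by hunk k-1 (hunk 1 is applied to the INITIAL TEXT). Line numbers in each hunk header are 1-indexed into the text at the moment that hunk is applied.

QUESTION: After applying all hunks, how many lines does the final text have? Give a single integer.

Answer: 13

Derivation:
Hunk 1: at line 3 remove [oqzjm] add [hrl,sxqso] -> 15 lines: jeiyf crfz srxre hrl sxqso tlvs uimq phwfi ywsd fha jfykw tqlzf iab cgte vlkfg
Hunk 2: at line 4 remove [tlvs] add [dnmw] -> 15 lines: jeiyf crfz srxre hrl sxqso dnmw uimq phwfi ywsd fha jfykw tqlzf iab cgte vlkfg
Hunk 3: at line 5 remove [uimq,phwfi,ywsd] add [gbz,bwj,qzy] -> 15 lines: jeiyf crfz srxre hrl sxqso dnmw gbz bwj qzy fha jfykw tqlzf iab cgte vlkfg
Hunk 4: at line 4 remove [sxqso,dnmw,gbz] add [luo] -> 13 lines: jeiyf crfz srxre hrl luo bwj qzy fha jfykw tqlzf iab cgte vlkfg
Final line count: 13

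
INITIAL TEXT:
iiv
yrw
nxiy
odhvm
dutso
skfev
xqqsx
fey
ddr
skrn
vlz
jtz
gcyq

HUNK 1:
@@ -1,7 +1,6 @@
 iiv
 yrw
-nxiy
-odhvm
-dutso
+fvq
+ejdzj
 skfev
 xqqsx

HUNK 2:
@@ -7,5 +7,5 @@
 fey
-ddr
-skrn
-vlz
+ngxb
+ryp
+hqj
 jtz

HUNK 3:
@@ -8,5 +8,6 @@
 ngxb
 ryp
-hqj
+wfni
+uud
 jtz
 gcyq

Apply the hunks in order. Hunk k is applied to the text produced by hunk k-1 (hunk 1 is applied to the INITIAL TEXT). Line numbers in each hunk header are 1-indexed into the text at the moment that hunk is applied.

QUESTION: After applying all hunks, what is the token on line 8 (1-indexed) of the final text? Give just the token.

Answer: ngxb

Derivation:
Hunk 1: at line 1 remove [nxiy,odhvm,dutso] add [fvq,ejdzj] -> 12 lines: iiv yrw fvq ejdzj skfev xqqsx fey ddr skrn vlz jtz gcyq
Hunk 2: at line 7 remove [ddr,skrn,vlz] add [ngxb,ryp,hqj] -> 12 lines: iiv yrw fvq ejdzj skfev xqqsx fey ngxb ryp hqj jtz gcyq
Hunk 3: at line 8 remove [hqj] add [wfni,uud] -> 13 lines: iiv yrw fvq ejdzj skfev xqqsx fey ngxb ryp wfni uud jtz gcyq
Final line 8: ngxb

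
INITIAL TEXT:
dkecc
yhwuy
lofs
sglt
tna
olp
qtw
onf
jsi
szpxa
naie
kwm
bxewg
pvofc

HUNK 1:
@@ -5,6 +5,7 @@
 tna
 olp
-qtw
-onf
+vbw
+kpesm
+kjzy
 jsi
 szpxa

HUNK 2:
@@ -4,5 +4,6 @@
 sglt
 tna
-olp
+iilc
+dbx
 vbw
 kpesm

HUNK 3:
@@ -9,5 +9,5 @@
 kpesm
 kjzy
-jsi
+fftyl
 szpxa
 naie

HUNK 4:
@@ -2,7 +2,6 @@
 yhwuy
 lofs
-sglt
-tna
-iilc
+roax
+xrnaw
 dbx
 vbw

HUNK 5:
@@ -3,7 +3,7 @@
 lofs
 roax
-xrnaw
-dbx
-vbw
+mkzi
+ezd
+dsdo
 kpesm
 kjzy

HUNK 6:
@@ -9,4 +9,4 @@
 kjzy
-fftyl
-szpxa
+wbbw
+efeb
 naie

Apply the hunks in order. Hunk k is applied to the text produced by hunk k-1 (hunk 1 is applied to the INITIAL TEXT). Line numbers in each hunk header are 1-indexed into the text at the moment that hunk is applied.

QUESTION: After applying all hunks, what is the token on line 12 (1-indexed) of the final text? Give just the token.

Answer: naie

Derivation:
Hunk 1: at line 5 remove [qtw,onf] add [vbw,kpesm,kjzy] -> 15 lines: dkecc yhwuy lofs sglt tna olp vbw kpesm kjzy jsi szpxa naie kwm bxewg pvofc
Hunk 2: at line 4 remove [olp] add [iilc,dbx] -> 16 lines: dkecc yhwuy lofs sglt tna iilc dbx vbw kpesm kjzy jsi szpxa naie kwm bxewg pvofc
Hunk 3: at line 9 remove [jsi] add [fftyl] -> 16 lines: dkecc yhwuy lofs sglt tna iilc dbx vbw kpesm kjzy fftyl szpxa naie kwm bxewg pvofc
Hunk 4: at line 2 remove [sglt,tna,iilc] add [roax,xrnaw] -> 15 lines: dkecc yhwuy lofs roax xrnaw dbx vbw kpesm kjzy fftyl szpxa naie kwm bxewg pvofc
Hunk 5: at line 3 remove [xrnaw,dbx,vbw] add [mkzi,ezd,dsdo] -> 15 lines: dkecc yhwuy lofs roax mkzi ezd dsdo kpesm kjzy fftyl szpxa naie kwm bxewg pvofc
Hunk 6: at line 9 remove [fftyl,szpxa] add [wbbw,efeb] -> 15 lines: dkecc yhwuy lofs roax mkzi ezd dsdo kpesm kjzy wbbw efeb naie kwm bxewg pvofc
Final line 12: naie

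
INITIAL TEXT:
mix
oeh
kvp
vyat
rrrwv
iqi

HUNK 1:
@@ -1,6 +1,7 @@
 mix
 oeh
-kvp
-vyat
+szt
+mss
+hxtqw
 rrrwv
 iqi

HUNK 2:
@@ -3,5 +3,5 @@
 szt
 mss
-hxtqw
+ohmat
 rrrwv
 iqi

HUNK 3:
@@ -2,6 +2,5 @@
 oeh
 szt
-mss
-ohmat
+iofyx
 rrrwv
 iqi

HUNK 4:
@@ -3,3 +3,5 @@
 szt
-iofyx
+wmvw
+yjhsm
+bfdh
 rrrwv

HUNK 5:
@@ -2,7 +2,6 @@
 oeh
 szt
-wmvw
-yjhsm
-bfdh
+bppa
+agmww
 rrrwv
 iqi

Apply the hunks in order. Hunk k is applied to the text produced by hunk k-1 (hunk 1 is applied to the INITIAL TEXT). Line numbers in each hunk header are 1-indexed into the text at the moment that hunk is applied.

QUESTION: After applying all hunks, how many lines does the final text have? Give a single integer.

Answer: 7

Derivation:
Hunk 1: at line 1 remove [kvp,vyat] add [szt,mss,hxtqw] -> 7 lines: mix oeh szt mss hxtqw rrrwv iqi
Hunk 2: at line 3 remove [hxtqw] add [ohmat] -> 7 lines: mix oeh szt mss ohmat rrrwv iqi
Hunk 3: at line 2 remove [mss,ohmat] add [iofyx] -> 6 lines: mix oeh szt iofyx rrrwv iqi
Hunk 4: at line 3 remove [iofyx] add [wmvw,yjhsm,bfdh] -> 8 lines: mix oeh szt wmvw yjhsm bfdh rrrwv iqi
Hunk 5: at line 2 remove [wmvw,yjhsm,bfdh] add [bppa,agmww] -> 7 lines: mix oeh szt bppa agmww rrrwv iqi
Final line count: 7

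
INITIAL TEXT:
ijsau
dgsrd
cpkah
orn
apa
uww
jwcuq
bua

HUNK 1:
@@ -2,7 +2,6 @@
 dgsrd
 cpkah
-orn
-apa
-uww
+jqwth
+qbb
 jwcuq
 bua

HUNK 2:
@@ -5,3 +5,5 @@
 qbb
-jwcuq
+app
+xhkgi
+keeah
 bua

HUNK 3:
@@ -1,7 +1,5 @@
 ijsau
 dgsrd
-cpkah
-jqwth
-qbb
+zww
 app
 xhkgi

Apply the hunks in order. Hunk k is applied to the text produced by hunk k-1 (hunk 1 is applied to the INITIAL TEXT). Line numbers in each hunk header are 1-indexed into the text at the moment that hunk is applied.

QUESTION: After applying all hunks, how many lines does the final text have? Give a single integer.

Hunk 1: at line 2 remove [orn,apa,uww] add [jqwth,qbb] -> 7 lines: ijsau dgsrd cpkah jqwth qbb jwcuq bua
Hunk 2: at line 5 remove [jwcuq] add [app,xhkgi,keeah] -> 9 lines: ijsau dgsrd cpkah jqwth qbb app xhkgi keeah bua
Hunk 3: at line 1 remove [cpkah,jqwth,qbb] add [zww] -> 7 lines: ijsau dgsrd zww app xhkgi keeah bua
Final line count: 7

Answer: 7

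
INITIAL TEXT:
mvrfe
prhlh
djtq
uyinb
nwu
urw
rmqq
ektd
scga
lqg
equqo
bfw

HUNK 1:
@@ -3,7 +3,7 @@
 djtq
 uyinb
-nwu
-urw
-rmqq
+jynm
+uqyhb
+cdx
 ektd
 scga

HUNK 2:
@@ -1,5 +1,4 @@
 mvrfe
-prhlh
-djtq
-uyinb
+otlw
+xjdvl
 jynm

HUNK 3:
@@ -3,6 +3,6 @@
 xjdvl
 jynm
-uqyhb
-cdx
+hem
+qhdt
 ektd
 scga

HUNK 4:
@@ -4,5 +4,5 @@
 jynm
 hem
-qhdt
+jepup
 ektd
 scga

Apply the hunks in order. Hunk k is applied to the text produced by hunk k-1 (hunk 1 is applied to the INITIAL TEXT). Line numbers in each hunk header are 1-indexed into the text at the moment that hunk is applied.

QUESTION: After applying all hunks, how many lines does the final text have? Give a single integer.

Answer: 11

Derivation:
Hunk 1: at line 3 remove [nwu,urw,rmqq] add [jynm,uqyhb,cdx] -> 12 lines: mvrfe prhlh djtq uyinb jynm uqyhb cdx ektd scga lqg equqo bfw
Hunk 2: at line 1 remove [prhlh,djtq,uyinb] add [otlw,xjdvl] -> 11 lines: mvrfe otlw xjdvl jynm uqyhb cdx ektd scga lqg equqo bfw
Hunk 3: at line 3 remove [uqyhb,cdx] add [hem,qhdt] -> 11 lines: mvrfe otlw xjdvl jynm hem qhdt ektd scga lqg equqo bfw
Hunk 4: at line 4 remove [qhdt] add [jepup] -> 11 lines: mvrfe otlw xjdvl jynm hem jepup ektd scga lqg equqo bfw
Final line count: 11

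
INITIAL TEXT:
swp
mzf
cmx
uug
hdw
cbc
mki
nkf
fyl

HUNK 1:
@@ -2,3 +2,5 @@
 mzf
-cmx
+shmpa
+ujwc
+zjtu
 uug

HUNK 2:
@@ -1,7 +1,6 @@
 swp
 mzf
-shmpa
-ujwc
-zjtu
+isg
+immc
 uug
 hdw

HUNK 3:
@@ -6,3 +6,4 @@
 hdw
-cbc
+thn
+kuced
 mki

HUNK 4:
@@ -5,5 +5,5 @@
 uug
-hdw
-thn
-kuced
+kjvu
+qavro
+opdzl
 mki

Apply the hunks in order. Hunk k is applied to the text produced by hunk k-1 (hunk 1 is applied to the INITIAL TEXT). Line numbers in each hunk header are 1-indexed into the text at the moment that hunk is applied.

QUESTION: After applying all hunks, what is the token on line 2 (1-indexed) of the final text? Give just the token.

Answer: mzf

Derivation:
Hunk 1: at line 2 remove [cmx] add [shmpa,ujwc,zjtu] -> 11 lines: swp mzf shmpa ujwc zjtu uug hdw cbc mki nkf fyl
Hunk 2: at line 1 remove [shmpa,ujwc,zjtu] add [isg,immc] -> 10 lines: swp mzf isg immc uug hdw cbc mki nkf fyl
Hunk 3: at line 6 remove [cbc] add [thn,kuced] -> 11 lines: swp mzf isg immc uug hdw thn kuced mki nkf fyl
Hunk 4: at line 5 remove [hdw,thn,kuced] add [kjvu,qavro,opdzl] -> 11 lines: swp mzf isg immc uug kjvu qavro opdzl mki nkf fyl
Final line 2: mzf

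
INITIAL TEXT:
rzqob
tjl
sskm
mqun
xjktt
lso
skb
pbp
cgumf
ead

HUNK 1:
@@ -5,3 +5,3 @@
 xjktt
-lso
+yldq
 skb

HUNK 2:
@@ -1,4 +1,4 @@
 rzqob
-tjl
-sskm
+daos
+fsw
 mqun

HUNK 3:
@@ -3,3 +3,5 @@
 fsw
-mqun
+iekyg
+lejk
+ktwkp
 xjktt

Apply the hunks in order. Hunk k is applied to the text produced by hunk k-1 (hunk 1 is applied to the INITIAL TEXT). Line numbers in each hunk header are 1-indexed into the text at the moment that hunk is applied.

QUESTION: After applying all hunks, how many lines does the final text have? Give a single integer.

Answer: 12

Derivation:
Hunk 1: at line 5 remove [lso] add [yldq] -> 10 lines: rzqob tjl sskm mqun xjktt yldq skb pbp cgumf ead
Hunk 2: at line 1 remove [tjl,sskm] add [daos,fsw] -> 10 lines: rzqob daos fsw mqun xjktt yldq skb pbp cgumf ead
Hunk 3: at line 3 remove [mqun] add [iekyg,lejk,ktwkp] -> 12 lines: rzqob daos fsw iekyg lejk ktwkp xjktt yldq skb pbp cgumf ead
Final line count: 12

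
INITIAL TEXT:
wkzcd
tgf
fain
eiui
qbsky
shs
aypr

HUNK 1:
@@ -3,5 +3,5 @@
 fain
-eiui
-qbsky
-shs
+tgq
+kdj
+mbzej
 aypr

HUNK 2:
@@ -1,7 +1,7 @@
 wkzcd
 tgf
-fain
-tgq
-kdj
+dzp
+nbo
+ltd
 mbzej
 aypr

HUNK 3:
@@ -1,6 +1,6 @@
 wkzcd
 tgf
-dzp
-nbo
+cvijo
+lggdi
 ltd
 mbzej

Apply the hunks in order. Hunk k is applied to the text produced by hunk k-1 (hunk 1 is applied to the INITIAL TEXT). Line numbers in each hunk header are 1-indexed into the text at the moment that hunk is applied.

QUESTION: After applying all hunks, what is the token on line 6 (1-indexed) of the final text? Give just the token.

Hunk 1: at line 3 remove [eiui,qbsky,shs] add [tgq,kdj,mbzej] -> 7 lines: wkzcd tgf fain tgq kdj mbzej aypr
Hunk 2: at line 1 remove [fain,tgq,kdj] add [dzp,nbo,ltd] -> 7 lines: wkzcd tgf dzp nbo ltd mbzej aypr
Hunk 3: at line 1 remove [dzp,nbo] add [cvijo,lggdi] -> 7 lines: wkzcd tgf cvijo lggdi ltd mbzej aypr
Final line 6: mbzej

Answer: mbzej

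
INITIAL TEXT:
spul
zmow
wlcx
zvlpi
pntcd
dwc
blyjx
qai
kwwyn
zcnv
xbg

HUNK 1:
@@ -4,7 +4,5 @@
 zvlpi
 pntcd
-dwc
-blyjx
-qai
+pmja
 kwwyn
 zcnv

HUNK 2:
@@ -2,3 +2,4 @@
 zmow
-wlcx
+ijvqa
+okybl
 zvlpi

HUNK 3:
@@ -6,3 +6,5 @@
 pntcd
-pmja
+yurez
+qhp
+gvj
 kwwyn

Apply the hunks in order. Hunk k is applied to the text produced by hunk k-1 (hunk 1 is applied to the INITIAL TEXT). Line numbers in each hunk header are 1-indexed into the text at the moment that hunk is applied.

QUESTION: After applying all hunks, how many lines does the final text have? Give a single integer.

Hunk 1: at line 4 remove [dwc,blyjx,qai] add [pmja] -> 9 lines: spul zmow wlcx zvlpi pntcd pmja kwwyn zcnv xbg
Hunk 2: at line 2 remove [wlcx] add [ijvqa,okybl] -> 10 lines: spul zmow ijvqa okybl zvlpi pntcd pmja kwwyn zcnv xbg
Hunk 3: at line 6 remove [pmja] add [yurez,qhp,gvj] -> 12 lines: spul zmow ijvqa okybl zvlpi pntcd yurez qhp gvj kwwyn zcnv xbg
Final line count: 12

Answer: 12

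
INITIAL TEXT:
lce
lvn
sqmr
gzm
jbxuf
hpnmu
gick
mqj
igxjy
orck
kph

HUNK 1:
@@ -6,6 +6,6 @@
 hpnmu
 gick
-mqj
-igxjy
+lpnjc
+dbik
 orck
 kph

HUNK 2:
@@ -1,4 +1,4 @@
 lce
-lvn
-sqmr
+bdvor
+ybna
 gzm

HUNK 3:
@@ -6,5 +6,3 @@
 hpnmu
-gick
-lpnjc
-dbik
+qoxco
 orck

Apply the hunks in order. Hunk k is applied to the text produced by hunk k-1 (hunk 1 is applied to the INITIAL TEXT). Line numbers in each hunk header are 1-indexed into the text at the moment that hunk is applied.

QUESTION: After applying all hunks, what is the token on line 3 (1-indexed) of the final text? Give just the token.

Answer: ybna

Derivation:
Hunk 1: at line 6 remove [mqj,igxjy] add [lpnjc,dbik] -> 11 lines: lce lvn sqmr gzm jbxuf hpnmu gick lpnjc dbik orck kph
Hunk 2: at line 1 remove [lvn,sqmr] add [bdvor,ybna] -> 11 lines: lce bdvor ybna gzm jbxuf hpnmu gick lpnjc dbik orck kph
Hunk 3: at line 6 remove [gick,lpnjc,dbik] add [qoxco] -> 9 lines: lce bdvor ybna gzm jbxuf hpnmu qoxco orck kph
Final line 3: ybna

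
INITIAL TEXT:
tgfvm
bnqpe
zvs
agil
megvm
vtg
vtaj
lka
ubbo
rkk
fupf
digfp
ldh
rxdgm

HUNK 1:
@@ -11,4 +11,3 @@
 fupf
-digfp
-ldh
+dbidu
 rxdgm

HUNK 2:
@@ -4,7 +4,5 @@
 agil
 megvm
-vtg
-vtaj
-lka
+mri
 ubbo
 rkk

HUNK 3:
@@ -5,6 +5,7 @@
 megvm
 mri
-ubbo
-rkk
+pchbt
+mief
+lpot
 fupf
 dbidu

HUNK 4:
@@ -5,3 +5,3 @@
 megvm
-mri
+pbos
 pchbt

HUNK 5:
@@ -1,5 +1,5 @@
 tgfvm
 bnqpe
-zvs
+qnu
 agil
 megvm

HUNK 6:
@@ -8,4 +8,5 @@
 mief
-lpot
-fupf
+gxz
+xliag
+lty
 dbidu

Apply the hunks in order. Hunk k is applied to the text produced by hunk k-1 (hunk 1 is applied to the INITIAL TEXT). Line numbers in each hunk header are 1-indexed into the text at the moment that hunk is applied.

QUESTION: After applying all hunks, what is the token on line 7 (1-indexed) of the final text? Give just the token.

Answer: pchbt

Derivation:
Hunk 1: at line 11 remove [digfp,ldh] add [dbidu] -> 13 lines: tgfvm bnqpe zvs agil megvm vtg vtaj lka ubbo rkk fupf dbidu rxdgm
Hunk 2: at line 4 remove [vtg,vtaj,lka] add [mri] -> 11 lines: tgfvm bnqpe zvs agil megvm mri ubbo rkk fupf dbidu rxdgm
Hunk 3: at line 5 remove [ubbo,rkk] add [pchbt,mief,lpot] -> 12 lines: tgfvm bnqpe zvs agil megvm mri pchbt mief lpot fupf dbidu rxdgm
Hunk 4: at line 5 remove [mri] add [pbos] -> 12 lines: tgfvm bnqpe zvs agil megvm pbos pchbt mief lpot fupf dbidu rxdgm
Hunk 5: at line 1 remove [zvs] add [qnu] -> 12 lines: tgfvm bnqpe qnu agil megvm pbos pchbt mief lpot fupf dbidu rxdgm
Hunk 6: at line 8 remove [lpot,fupf] add [gxz,xliag,lty] -> 13 lines: tgfvm bnqpe qnu agil megvm pbos pchbt mief gxz xliag lty dbidu rxdgm
Final line 7: pchbt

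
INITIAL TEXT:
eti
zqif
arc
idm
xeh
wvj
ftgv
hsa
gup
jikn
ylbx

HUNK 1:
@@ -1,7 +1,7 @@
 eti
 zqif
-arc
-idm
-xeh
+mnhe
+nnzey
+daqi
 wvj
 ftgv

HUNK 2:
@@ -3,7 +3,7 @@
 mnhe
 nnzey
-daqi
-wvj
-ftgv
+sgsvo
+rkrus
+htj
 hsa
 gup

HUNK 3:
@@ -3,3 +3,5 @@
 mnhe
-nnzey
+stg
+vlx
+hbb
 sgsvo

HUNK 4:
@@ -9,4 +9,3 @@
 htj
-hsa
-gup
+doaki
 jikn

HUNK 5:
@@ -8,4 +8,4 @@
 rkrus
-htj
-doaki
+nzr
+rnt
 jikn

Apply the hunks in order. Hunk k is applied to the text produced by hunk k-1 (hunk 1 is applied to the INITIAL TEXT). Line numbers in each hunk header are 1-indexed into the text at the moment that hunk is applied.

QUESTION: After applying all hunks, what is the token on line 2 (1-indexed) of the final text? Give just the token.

Hunk 1: at line 1 remove [arc,idm,xeh] add [mnhe,nnzey,daqi] -> 11 lines: eti zqif mnhe nnzey daqi wvj ftgv hsa gup jikn ylbx
Hunk 2: at line 3 remove [daqi,wvj,ftgv] add [sgsvo,rkrus,htj] -> 11 lines: eti zqif mnhe nnzey sgsvo rkrus htj hsa gup jikn ylbx
Hunk 3: at line 3 remove [nnzey] add [stg,vlx,hbb] -> 13 lines: eti zqif mnhe stg vlx hbb sgsvo rkrus htj hsa gup jikn ylbx
Hunk 4: at line 9 remove [hsa,gup] add [doaki] -> 12 lines: eti zqif mnhe stg vlx hbb sgsvo rkrus htj doaki jikn ylbx
Hunk 5: at line 8 remove [htj,doaki] add [nzr,rnt] -> 12 lines: eti zqif mnhe stg vlx hbb sgsvo rkrus nzr rnt jikn ylbx
Final line 2: zqif

Answer: zqif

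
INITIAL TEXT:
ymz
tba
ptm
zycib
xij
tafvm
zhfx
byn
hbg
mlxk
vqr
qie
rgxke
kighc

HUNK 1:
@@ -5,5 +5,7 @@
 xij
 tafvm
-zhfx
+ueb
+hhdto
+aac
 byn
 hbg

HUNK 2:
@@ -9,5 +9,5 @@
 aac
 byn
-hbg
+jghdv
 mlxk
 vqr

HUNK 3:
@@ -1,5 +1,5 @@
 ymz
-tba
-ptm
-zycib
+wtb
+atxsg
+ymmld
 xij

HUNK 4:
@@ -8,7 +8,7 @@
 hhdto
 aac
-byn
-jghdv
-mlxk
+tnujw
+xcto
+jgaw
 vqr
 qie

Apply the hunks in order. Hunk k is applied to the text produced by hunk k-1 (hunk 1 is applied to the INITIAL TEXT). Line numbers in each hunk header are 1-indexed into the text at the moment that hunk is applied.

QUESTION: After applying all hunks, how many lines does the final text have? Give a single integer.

Hunk 1: at line 5 remove [zhfx] add [ueb,hhdto,aac] -> 16 lines: ymz tba ptm zycib xij tafvm ueb hhdto aac byn hbg mlxk vqr qie rgxke kighc
Hunk 2: at line 9 remove [hbg] add [jghdv] -> 16 lines: ymz tba ptm zycib xij tafvm ueb hhdto aac byn jghdv mlxk vqr qie rgxke kighc
Hunk 3: at line 1 remove [tba,ptm,zycib] add [wtb,atxsg,ymmld] -> 16 lines: ymz wtb atxsg ymmld xij tafvm ueb hhdto aac byn jghdv mlxk vqr qie rgxke kighc
Hunk 4: at line 8 remove [byn,jghdv,mlxk] add [tnujw,xcto,jgaw] -> 16 lines: ymz wtb atxsg ymmld xij tafvm ueb hhdto aac tnujw xcto jgaw vqr qie rgxke kighc
Final line count: 16

Answer: 16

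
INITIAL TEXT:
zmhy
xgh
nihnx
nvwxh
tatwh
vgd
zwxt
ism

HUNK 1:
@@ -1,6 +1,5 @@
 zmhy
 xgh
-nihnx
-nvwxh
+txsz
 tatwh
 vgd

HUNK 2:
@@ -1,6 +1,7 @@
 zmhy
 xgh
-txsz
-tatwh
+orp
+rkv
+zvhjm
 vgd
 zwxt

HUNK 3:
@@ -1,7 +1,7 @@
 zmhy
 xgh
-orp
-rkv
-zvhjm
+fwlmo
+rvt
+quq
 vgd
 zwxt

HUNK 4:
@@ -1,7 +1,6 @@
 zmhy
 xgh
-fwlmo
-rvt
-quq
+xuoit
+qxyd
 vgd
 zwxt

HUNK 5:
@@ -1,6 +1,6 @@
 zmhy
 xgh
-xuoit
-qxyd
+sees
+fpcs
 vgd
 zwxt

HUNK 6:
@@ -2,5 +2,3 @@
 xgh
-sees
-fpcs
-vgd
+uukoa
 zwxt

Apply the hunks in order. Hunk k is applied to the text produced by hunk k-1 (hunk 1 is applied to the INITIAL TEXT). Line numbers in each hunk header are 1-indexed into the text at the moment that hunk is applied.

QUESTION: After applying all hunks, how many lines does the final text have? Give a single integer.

Answer: 5

Derivation:
Hunk 1: at line 1 remove [nihnx,nvwxh] add [txsz] -> 7 lines: zmhy xgh txsz tatwh vgd zwxt ism
Hunk 2: at line 1 remove [txsz,tatwh] add [orp,rkv,zvhjm] -> 8 lines: zmhy xgh orp rkv zvhjm vgd zwxt ism
Hunk 3: at line 1 remove [orp,rkv,zvhjm] add [fwlmo,rvt,quq] -> 8 lines: zmhy xgh fwlmo rvt quq vgd zwxt ism
Hunk 4: at line 1 remove [fwlmo,rvt,quq] add [xuoit,qxyd] -> 7 lines: zmhy xgh xuoit qxyd vgd zwxt ism
Hunk 5: at line 1 remove [xuoit,qxyd] add [sees,fpcs] -> 7 lines: zmhy xgh sees fpcs vgd zwxt ism
Hunk 6: at line 2 remove [sees,fpcs,vgd] add [uukoa] -> 5 lines: zmhy xgh uukoa zwxt ism
Final line count: 5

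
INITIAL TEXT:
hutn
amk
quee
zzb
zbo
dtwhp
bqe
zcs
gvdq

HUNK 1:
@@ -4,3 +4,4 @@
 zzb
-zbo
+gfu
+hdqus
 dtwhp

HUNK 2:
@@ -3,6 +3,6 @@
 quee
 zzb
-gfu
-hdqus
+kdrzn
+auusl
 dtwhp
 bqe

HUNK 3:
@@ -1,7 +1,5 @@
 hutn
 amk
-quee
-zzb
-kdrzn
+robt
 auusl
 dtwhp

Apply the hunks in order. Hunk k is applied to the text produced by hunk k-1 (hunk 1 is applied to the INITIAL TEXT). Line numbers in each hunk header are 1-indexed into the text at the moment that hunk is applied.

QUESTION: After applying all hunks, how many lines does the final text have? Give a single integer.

Hunk 1: at line 4 remove [zbo] add [gfu,hdqus] -> 10 lines: hutn amk quee zzb gfu hdqus dtwhp bqe zcs gvdq
Hunk 2: at line 3 remove [gfu,hdqus] add [kdrzn,auusl] -> 10 lines: hutn amk quee zzb kdrzn auusl dtwhp bqe zcs gvdq
Hunk 3: at line 1 remove [quee,zzb,kdrzn] add [robt] -> 8 lines: hutn amk robt auusl dtwhp bqe zcs gvdq
Final line count: 8

Answer: 8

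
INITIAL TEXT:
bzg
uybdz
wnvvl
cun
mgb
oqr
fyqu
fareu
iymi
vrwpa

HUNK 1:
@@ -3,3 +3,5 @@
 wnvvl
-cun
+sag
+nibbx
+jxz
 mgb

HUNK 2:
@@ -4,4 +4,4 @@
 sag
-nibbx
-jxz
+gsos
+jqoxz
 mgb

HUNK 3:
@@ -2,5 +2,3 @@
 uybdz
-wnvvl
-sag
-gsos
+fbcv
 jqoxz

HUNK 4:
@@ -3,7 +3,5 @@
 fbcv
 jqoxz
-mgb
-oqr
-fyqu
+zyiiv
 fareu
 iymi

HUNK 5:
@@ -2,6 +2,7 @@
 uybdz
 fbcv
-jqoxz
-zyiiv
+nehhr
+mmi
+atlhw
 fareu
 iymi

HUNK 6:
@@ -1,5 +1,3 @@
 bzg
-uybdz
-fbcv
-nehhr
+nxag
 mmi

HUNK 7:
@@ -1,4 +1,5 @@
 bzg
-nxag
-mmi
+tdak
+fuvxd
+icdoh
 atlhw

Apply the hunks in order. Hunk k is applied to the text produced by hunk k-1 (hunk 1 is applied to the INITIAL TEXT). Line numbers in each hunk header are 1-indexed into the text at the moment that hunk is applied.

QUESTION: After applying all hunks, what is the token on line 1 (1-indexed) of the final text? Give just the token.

Hunk 1: at line 3 remove [cun] add [sag,nibbx,jxz] -> 12 lines: bzg uybdz wnvvl sag nibbx jxz mgb oqr fyqu fareu iymi vrwpa
Hunk 2: at line 4 remove [nibbx,jxz] add [gsos,jqoxz] -> 12 lines: bzg uybdz wnvvl sag gsos jqoxz mgb oqr fyqu fareu iymi vrwpa
Hunk 3: at line 2 remove [wnvvl,sag,gsos] add [fbcv] -> 10 lines: bzg uybdz fbcv jqoxz mgb oqr fyqu fareu iymi vrwpa
Hunk 4: at line 3 remove [mgb,oqr,fyqu] add [zyiiv] -> 8 lines: bzg uybdz fbcv jqoxz zyiiv fareu iymi vrwpa
Hunk 5: at line 2 remove [jqoxz,zyiiv] add [nehhr,mmi,atlhw] -> 9 lines: bzg uybdz fbcv nehhr mmi atlhw fareu iymi vrwpa
Hunk 6: at line 1 remove [uybdz,fbcv,nehhr] add [nxag] -> 7 lines: bzg nxag mmi atlhw fareu iymi vrwpa
Hunk 7: at line 1 remove [nxag,mmi] add [tdak,fuvxd,icdoh] -> 8 lines: bzg tdak fuvxd icdoh atlhw fareu iymi vrwpa
Final line 1: bzg

Answer: bzg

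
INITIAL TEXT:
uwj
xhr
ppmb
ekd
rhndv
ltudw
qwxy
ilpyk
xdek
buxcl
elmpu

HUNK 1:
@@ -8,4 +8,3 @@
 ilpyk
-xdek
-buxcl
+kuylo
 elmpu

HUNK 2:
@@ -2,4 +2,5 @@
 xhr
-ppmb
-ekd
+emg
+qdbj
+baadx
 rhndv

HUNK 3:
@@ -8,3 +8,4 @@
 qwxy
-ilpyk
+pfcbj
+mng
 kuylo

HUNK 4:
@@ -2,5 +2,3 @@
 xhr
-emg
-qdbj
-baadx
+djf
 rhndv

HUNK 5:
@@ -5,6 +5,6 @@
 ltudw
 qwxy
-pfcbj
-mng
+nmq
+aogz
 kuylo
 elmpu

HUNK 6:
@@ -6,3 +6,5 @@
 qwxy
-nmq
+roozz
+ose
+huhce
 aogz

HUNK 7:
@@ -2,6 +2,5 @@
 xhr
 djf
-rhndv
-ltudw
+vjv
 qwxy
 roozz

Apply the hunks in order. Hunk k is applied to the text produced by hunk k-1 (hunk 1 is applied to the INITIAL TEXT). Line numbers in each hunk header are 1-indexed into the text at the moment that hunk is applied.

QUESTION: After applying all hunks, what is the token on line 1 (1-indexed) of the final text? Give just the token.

Hunk 1: at line 8 remove [xdek,buxcl] add [kuylo] -> 10 lines: uwj xhr ppmb ekd rhndv ltudw qwxy ilpyk kuylo elmpu
Hunk 2: at line 2 remove [ppmb,ekd] add [emg,qdbj,baadx] -> 11 lines: uwj xhr emg qdbj baadx rhndv ltudw qwxy ilpyk kuylo elmpu
Hunk 3: at line 8 remove [ilpyk] add [pfcbj,mng] -> 12 lines: uwj xhr emg qdbj baadx rhndv ltudw qwxy pfcbj mng kuylo elmpu
Hunk 4: at line 2 remove [emg,qdbj,baadx] add [djf] -> 10 lines: uwj xhr djf rhndv ltudw qwxy pfcbj mng kuylo elmpu
Hunk 5: at line 5 remove [pfcbj,mng] add [nmq,aogz] -> 10 lines: uwj xhr djf rhndv ltudw qwxy nmq aogz kuylo elmpu
Hunk 6: at line 6 remove [nmq] add [roozz,ose,huhce] -> 12 lines: uwj xhr djf rhndv ltudw qwxy roozz ose huhce aogz kuylo elmpu
Hunk 7: at line 2 remove [rhndv,ltudw] add [vjv] -> 11 lines: uwj xhr djf vjv qwxy roozz ose huhce aogz kuylo elmpu
Final line 1: uwj

Answer: uwj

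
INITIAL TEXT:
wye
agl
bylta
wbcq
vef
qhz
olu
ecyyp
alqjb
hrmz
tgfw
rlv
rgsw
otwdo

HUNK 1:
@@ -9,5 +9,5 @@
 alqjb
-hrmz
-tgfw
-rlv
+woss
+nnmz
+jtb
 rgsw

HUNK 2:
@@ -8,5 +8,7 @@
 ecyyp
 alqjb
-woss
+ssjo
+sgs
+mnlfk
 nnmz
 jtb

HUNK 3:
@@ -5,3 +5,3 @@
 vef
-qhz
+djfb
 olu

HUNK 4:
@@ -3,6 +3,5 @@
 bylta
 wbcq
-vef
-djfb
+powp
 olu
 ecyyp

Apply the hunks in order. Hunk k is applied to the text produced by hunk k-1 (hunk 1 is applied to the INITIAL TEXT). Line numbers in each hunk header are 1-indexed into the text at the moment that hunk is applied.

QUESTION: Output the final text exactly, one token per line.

Answer: wye
agl
bylta
wbcq
powp
olu
ecyyp
alqjb
ssjo
sgs
mnlfk
nnmz
jtb
rgsw
otwdo

Derivation:
Hunk 1: at line 9 remove [hrmz,tgfw,rlv] add [woss,nnmz,jtb] -> 14 lines: wye agl bylta wbcq vef qhz olu ecyyp alqjb woss nnmz jtb rgsw otwdo
Hunk 2: at line 8 remove [woss] add [ssjo,sgs,mnlfk] -> 16 lines: wye agl bylta wbcq vef qhz olu ecyyp alqjb ssjo sgs mnlfk nnmz jtb rgsw otwdo
Hunk 3: at line 5 remove [qhz] add [djfb] -> 16 lines: wye agl bylta wbcq vef djfb olu ecyyp alqjb ssjo sgs mnlfk nnmz jtb rgsw otwdo
Hunk 4: at line 3 remove [vef,djfb] add [powp] -> 15 lines: wye agl bylta wbcq powp olu ecyyp alqjb ssjo sgs mnlfk nnmz jtb rgsw otwdo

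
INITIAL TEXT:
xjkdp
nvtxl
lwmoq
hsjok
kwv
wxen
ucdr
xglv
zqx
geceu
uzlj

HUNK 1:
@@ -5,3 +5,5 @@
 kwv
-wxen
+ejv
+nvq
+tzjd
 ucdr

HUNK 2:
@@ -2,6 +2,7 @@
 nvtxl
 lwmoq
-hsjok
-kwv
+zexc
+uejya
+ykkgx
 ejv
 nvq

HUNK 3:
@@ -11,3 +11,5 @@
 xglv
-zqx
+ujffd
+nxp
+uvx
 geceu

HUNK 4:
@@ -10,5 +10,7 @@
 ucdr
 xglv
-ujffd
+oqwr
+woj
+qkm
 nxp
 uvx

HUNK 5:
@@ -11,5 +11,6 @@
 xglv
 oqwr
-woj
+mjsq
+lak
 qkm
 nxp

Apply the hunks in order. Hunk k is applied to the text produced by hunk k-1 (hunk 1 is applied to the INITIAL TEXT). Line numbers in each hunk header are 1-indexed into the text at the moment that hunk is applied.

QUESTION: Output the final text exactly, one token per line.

Answer: xjkdp
nvtxl
lwmoq
zexc
uejya
ykkgx
ejv
nvq
tzjd
ucdr
xglv
oqwr
mjsq
lak
qkm
nxp
uvx
geceu
uzlj

Derivation:
Hunk 1: at line 5 remove [wxen] add [ejv,nvq,tzjd] -> 13 lines: xjkdp nvtxl lwmoq hsjok kwv ejv nvq tzjd ucdr xglv zqx geceu uzlj
Hunk 2: at line 2 remove [hsjok,kwv] add [zexc,uejya,ykkgx] -> 14 lines: xjkdp nvtxl lwmoq zexc uejya ykkgx ejv nvq tzjd ucdr xglv zqx geceu uzlj
Hunk 3: at line 11 remove [zqx] add [ujffd,nxp,uvx] -> 16 lines: xjkdp nvtxl lwmoq zexc uejya ykkgx ejv nvq tzjd ucdr xglv ujffd nxp uvx geceu uzlj
Hunk 4: at line 10 remove [ujffd] add [oqwr,woj,qkm] -> 18 lines: xjkdp nvtxl lwmoq zexc uejya ykkgx ejv nvq tzjd ucdr xglv oqwr woj qkm nxp uvx geceu uzlj
Hunk 5: at line 11 remove [woj] add [mjsq,lak] -> 19 lines: xjkdp nvtxl lwmoq zexc uejya ykkgx ejv nvq tzjd ucdr xglv oqwr mjsq lak qkm nxp uvx geceu uzlj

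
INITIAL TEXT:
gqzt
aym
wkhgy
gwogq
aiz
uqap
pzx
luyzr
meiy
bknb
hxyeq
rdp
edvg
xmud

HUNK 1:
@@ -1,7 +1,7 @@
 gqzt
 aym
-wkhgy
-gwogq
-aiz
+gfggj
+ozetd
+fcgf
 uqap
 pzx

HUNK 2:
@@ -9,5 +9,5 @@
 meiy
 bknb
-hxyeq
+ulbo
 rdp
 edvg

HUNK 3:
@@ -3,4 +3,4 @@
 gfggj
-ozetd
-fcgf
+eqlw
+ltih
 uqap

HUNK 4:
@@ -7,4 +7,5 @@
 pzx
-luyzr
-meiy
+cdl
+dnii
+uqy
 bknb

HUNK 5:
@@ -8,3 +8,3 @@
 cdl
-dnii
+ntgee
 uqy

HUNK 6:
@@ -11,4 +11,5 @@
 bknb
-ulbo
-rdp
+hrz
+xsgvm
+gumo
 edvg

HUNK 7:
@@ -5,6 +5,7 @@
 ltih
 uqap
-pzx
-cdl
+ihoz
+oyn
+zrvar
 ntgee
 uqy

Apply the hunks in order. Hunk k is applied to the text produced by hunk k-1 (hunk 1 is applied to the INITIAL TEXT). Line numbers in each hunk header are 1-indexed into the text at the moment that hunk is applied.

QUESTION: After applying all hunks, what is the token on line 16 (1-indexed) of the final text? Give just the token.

Hunk 1: at line 1 remove [wkhgy,gwogq,aiz] add [gfggj,ozetd,fcgf] -> 14 lines: gqzt aym gfggj ozetd fcgf uqap pzx luyzr meiy bknb hxyeq rdp edvg xmud
Hunk 2: at line 9 remove [hxyeq] add [ulbo] -> 14 lines: gqzt aym gfggj ozetd fcgf uqap pzx luyzr meiy bknb ulbo rdp edvg xmud
Hunk 3: at line 3 remove [ozetd,fcgf] add [eqlw,ltih] -> 14 lines: gqzt aym gfggj eqlw ltih uqap pzx luyzr meiy bknb ulbo rdp edvg xmud
Hunk 4: at line 7 remove [luyzr,meiy] add [cdl,dnii,uqy] -> 15 lines: gqzt aym gfggj eqlw ltih uqap pzx cdl dnii uqy bknb ulbo rdp edvg xmud
Hunk 5: at line 8 remove [dnii] add [ntgee] -> 15 lines: gqzt aym gfggj eqlw ltih uqap pzx cdl ntgee uqy bknb ulbo rdp edvg xmud
Hunk 6: at line 11 remove [ulbo,rdp] add [hrz,xsgvm,gumo] -> 16 lines: gqzt aym gfggj eqlw ltih uqap pzx cdl ntgee uqy bknb hrz xsgvm gumo edvg xmud
Hunk 7: at line 5 remove [pzx,cdl] add [ihoz,oyn,zrvar] -> 17 lines: gqzt aym gfggj eqlw ltih uqap ihoz oyn zrvar ntgee uqy bknb hrz xsgvm gumo edvg xmud
Final line 16: edvg

Answer: edvg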